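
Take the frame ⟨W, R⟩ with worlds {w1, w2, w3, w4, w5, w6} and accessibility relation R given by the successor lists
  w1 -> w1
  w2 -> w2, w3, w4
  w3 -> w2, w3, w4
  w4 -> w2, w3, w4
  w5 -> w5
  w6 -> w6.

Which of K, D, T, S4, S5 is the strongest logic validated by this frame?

Serial (axiom D): yes — every world has a successor (e.g. w1 R w1).
Reflexive (axiom T): yes — every world is R-related to itself.
Transitive (axiom 4): yes — every two-step R-path is closed by a direct edge.
Euclidean (axiom 5): yes — any two successors of a common world are R-related.
So F validates K, D, T, S4, S5. The strongest is S5.

S5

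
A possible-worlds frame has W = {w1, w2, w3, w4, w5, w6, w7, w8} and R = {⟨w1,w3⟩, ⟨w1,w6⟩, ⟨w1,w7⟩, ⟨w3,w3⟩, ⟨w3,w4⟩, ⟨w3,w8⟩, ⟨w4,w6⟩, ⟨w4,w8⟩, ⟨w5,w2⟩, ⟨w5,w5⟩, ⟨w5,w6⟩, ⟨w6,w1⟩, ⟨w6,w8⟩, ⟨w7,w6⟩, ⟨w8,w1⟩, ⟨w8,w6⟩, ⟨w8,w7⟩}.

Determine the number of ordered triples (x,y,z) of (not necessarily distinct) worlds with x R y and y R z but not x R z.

Enumerating: (w1,w3,w4), (w1,w3,w8), (w1,w6,w1), (w1,w6,w8), (w3,w4,w6), (w3,w8,w1), (w3,w8,w6), (w3,w8,w7), (w4,w6,w1), (w4,w8,w1), (w4,w8,w7), (w5,w6,w1), … and 10 more.
Total: 22.

22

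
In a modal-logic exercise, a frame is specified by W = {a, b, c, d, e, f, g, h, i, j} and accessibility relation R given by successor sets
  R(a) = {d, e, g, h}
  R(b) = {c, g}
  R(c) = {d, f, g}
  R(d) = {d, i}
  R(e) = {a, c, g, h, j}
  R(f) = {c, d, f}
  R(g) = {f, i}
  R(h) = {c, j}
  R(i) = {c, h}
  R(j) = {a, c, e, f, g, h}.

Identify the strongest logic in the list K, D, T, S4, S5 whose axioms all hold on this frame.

D

Serial (axiom D): yes — every world has a successor (e.g. a R d).
Reflexive (axiom T): no — a is not related to itself.
Transitive (axiom 4): no — a R d and d R i, but not a R i.
Euclidean (axiom 5): no — a R d and a R e, but not d R e.
So F validates K, D; T would additionally require R to be reflexive. The strongest is D.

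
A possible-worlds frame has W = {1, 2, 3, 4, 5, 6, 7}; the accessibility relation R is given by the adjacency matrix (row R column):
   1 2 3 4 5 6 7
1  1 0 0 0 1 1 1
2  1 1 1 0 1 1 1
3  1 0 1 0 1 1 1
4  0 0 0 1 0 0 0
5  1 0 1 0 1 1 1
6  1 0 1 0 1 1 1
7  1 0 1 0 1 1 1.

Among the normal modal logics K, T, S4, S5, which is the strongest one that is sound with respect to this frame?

T

Reflexive (axiom T): yes — every world is R-related to itself.
Transitive (axiom 4): no — 1 R 5 and 5 R 3, but not 1 R 3.
Euclidean (axiom 5): no — 2 R 1 and 2 R 3, but not 1 R 3.
So F validates K, T; S4 would additionally require R to be transitive. The strongest is T.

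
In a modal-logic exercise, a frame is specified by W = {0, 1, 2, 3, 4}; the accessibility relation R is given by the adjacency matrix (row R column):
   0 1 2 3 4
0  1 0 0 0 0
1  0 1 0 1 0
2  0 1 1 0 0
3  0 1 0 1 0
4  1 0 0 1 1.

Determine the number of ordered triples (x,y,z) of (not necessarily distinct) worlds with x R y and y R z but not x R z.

Enumerating: (2,1,3), (4,3,1).

2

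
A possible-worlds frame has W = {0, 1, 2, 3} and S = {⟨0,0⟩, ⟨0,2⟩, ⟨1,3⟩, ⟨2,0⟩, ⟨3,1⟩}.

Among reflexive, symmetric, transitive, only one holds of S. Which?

symmetric

Reflexive: no — 1 is not related to itself.
Symmetric: yes — every pair in S has its reverse in S.
Transitive: no — 1 S 3 and 3 S 1, but not 1 S 1.
Only symmetric holds.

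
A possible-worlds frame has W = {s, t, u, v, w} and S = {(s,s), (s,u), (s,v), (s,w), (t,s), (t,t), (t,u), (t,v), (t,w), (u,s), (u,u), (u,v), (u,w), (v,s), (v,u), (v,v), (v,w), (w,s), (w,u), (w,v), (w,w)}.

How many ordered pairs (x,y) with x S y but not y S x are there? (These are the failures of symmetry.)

Enumerating: (t,s), (t,u), (t,v), (t,w).

4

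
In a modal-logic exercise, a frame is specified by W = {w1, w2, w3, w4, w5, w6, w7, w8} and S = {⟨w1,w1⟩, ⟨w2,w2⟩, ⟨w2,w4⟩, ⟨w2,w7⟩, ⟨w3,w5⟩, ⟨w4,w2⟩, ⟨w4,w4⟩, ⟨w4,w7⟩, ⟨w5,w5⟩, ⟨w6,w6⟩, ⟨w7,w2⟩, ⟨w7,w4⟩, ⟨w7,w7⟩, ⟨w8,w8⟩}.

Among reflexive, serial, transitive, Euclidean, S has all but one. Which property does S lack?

Reflexive: no — w3 is not related to itself.
Serial: yes — every world has a successor (e.g. w1 S w1).
Transitive: yes — every two-step S-path is closed by a direct edge.
Euclidean: yes — any two successors of a common world are S-related.
Only reflexive fails.

reflexive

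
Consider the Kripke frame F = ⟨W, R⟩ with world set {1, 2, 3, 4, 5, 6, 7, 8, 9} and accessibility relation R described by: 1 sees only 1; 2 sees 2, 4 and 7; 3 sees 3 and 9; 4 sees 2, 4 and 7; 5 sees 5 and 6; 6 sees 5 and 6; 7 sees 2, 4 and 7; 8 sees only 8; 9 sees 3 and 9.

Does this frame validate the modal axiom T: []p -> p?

Yes

Axiom T corresponds to the accessibility relation being reflexive.
Reflexive: yes — every world is R-related to itself.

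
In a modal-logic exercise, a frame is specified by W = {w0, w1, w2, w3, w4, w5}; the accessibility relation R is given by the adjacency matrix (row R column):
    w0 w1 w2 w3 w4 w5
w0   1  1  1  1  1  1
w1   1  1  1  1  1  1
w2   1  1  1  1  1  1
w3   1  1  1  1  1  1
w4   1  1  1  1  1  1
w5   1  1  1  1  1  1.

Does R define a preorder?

Yes

Reflexive: yes — every world is R-related to itself.
Transitive: yes — every two-step R-path is closed by a direct edge.
So R is a preorder.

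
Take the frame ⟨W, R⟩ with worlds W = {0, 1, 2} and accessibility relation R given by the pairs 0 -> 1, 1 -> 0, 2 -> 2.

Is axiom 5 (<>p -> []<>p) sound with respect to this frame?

No

Axiom 5 corresponds to the accessibility relation being Euclidean.
Euclidean: no — 0 R 1 and 0 R 1, but not 1 R 1.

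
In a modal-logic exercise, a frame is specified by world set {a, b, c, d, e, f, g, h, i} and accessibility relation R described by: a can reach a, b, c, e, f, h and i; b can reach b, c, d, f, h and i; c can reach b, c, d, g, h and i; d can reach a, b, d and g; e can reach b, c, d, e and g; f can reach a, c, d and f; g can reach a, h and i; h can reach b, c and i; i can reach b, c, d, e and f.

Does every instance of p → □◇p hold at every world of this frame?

No

By correspondence theory, B is valid on a frame iff R is symmetric.
Symmetric: no — a R b but not b R a.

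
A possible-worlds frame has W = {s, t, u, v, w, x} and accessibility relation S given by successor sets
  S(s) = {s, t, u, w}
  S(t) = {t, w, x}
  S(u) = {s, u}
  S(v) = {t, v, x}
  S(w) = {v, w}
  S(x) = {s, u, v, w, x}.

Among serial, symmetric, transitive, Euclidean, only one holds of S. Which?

Serial: yes — every world has a successor (e.g. s S s).
Symmetric: no — s S t but not t S s.
Transitive: no — s S t and t S x, but not s S x.
Euclidean: no — s S t and s S u, but not t S u.
Only serial holds.

serial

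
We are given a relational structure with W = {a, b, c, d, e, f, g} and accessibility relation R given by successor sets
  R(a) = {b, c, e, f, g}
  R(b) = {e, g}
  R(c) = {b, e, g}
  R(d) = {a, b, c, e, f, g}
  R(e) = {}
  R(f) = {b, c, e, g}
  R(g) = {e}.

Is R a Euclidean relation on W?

No

Euclidean: no — a R b and a R c, but not b R c.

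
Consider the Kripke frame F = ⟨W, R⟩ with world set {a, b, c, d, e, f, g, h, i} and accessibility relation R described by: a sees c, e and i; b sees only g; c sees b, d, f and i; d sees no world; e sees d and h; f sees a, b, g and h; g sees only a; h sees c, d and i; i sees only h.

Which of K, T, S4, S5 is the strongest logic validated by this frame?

Reflexive (axiom T): no — a is not related to itself.
Transitive (axiom 4): no — a R c and c R b, but not a R b.
Euclidean (axiom 5): no — a R c and a R e, but not c R e.
So F validates K; T would additionally require R to be reflexive. The strongest is K.

K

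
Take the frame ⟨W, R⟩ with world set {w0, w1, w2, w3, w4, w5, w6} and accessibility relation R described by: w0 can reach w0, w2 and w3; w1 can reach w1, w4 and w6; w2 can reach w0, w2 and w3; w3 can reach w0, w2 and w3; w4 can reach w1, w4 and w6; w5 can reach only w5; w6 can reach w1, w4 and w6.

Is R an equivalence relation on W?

Yes

Reflexive: yes — every world is R-related to itself.
Symmetric: yes — every pair in R has its reverse in R.
Transitive: yes — every two-step R-path is closed by a direct edge.
So R is an equivalence relation.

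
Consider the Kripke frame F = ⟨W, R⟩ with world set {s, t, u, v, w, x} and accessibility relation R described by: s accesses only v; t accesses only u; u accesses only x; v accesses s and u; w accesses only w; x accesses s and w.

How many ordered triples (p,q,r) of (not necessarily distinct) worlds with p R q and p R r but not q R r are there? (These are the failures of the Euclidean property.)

Enumerating: (s,v,v), (t,u,u), (u,x,x), (v,s,s), (v,s,u), (v,u,s), (v,u,u), (x,s,s), (x,s,w), (x,w,s).

10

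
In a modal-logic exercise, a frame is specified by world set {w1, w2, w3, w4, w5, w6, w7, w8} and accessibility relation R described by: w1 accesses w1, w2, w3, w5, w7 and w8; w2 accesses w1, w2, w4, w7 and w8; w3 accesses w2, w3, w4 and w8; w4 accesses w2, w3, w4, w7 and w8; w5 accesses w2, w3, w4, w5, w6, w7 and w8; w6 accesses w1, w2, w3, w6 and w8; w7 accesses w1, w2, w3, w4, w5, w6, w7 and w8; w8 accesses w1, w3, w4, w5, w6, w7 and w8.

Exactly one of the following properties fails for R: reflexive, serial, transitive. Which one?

Reflexive: yes — every world is R-related to itself.
Serial: yes — every world has a successor (e.g. w1 R w1).
Transitive: no — w1 R w2 and w2 R w4, but not w1 R w4.
Only transitive fails.

transitive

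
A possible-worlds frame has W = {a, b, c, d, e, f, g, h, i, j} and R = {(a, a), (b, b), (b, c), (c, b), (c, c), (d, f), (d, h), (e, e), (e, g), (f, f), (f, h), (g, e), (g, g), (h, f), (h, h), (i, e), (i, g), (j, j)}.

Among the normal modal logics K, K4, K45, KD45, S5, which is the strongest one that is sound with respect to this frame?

KD45

Transitive (axiom 4): yes — every two-step R-path is closed by a direct edge.
Euclidean (axiom 5): yes — any two successors of a common world are R-related.
Serial (axiom D): yes — every world has a successor (e.g. a R a).
Reflexive (axiom T): no — d is not related to itself.
So F validates K, K4, K45, KD45; S5 would additionally require R to be reflexive. The strongest is KD45.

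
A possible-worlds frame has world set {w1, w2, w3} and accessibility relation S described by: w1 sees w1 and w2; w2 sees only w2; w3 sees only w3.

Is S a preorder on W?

Reflexive: yes — every world is S-related to itself.
Transitive: yes — every two-step S-path is closed by a direct edge.
So S is a preorder.

Yes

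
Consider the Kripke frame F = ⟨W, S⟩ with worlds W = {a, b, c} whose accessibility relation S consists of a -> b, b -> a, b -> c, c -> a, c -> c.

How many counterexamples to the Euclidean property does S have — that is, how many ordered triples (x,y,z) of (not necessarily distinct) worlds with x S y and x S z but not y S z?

5

Enumerating: (a,b,b), (b,a,a), (b,a,c), (c,a,a), (c,a,c).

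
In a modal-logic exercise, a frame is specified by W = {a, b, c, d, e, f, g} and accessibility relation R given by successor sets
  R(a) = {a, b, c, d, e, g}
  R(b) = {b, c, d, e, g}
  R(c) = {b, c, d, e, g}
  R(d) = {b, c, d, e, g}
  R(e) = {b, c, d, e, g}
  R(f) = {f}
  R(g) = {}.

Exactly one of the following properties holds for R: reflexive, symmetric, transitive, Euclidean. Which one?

transitive

Reflexive: no — g is not related to itself.
Symmetric: no — a R b but not b R a.
Transitive: yes — every two-step R-path is closed by a direct edge.
Euclidean: no — a R g and a R b, but not g R b.
Only transitive holds.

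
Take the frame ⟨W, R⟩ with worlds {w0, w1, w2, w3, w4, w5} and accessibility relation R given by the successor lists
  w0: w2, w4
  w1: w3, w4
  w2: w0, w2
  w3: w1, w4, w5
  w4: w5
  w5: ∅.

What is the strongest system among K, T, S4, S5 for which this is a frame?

Reflexive (axiom T): no — w0 is not related to itself.
Transitive (axiom 4): no — w0 R w4 and w4 R w5, but not w0 R w5.
Euclidean (axiom 5): no — w0 R w2 and w0 R w4, but not w2 R w4.
So F validates K; T would additionally require R to be reflexive. The strongest is K.

K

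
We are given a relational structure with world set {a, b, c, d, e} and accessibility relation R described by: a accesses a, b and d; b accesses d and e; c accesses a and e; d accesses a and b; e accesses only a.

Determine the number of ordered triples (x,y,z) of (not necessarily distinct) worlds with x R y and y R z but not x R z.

11

Enumerating: (a,b,e), (b,d,a), (b,d,b), (b,e,a), (c,a,b), (c,a,d), (d,a,d), (d,b,d), (d,b,e), (e,a,b), (e,a,d).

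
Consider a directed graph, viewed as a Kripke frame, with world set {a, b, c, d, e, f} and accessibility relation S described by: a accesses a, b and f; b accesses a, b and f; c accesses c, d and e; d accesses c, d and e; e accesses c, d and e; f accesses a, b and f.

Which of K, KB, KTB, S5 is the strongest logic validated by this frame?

S5

Symmetric (axiom B): yes — every pair in S has its reverse in S.
Reflexive (axiom T): yes — every world is S-related to itself.
Euclidean (axiom 5): yes — any two successors of a common world are S-related.
So F validates K, KB, KTB, S5. The strongest is S5.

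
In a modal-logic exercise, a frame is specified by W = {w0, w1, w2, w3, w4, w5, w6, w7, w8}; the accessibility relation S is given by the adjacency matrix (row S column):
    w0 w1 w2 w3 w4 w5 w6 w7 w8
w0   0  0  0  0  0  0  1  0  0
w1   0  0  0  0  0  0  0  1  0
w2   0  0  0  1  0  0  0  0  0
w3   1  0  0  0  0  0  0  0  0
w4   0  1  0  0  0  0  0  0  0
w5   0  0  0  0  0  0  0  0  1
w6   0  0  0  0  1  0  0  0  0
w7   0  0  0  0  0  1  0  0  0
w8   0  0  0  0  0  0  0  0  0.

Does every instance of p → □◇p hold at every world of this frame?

No

Axiom B corresponds to the accessibility relation being symmetric.
Symmetric: no — w0 S w6 but not w6 S w0.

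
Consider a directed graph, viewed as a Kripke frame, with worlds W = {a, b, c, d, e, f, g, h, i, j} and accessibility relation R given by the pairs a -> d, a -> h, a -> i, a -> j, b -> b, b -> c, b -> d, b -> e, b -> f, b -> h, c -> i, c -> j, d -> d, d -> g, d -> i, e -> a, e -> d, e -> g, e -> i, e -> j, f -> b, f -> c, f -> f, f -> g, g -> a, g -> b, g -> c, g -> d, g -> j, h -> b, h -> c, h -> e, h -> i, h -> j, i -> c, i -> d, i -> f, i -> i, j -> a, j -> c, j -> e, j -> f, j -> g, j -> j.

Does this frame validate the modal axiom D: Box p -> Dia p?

Yes

Axiom D corresponds to the accessibility relation being serial.
Serial: yes — every world has a successor (e.g. a R d).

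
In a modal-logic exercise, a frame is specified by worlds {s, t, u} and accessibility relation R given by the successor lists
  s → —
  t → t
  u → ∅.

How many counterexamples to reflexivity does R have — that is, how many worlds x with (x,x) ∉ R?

Enumerating: s, u.

2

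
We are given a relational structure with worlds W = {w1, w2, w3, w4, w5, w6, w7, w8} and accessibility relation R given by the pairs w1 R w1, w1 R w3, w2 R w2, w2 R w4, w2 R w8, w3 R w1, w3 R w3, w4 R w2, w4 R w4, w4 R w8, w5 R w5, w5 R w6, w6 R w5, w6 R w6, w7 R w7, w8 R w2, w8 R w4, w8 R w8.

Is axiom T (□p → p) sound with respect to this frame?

Axiom T corresponds to the accessibility relation being reflexive.
Reflexive: yes — every world is R-related to itself.

Yes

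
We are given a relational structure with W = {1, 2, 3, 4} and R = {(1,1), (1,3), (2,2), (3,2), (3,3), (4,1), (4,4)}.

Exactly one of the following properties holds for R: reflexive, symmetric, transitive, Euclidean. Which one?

reflexive

Reflexive: yes — every world is R-related to itself.
Symmetric: no — 1 R 3 but not 3 R 1.
Transitive: no — 1 R 3 and 3 R 2, but not 1 R 2.
Euclidean: no — 1 R 3 and 1 R 1, but not 3 R 1.
Only reflexive holds.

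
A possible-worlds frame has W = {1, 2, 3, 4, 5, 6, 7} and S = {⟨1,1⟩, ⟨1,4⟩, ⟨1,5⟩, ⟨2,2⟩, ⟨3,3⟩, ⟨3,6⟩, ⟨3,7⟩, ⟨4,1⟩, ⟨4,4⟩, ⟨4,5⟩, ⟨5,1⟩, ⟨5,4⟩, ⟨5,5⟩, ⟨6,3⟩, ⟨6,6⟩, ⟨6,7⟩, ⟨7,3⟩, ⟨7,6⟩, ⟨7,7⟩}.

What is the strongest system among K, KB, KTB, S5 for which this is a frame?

S5

Symmetric (axiom B): yes — every pair in S has its reverse in S.
Reflexive (axiom T): yes — every world is S-related to itself.
Euclidean (axiom 5): yes — any two successors of a common world are S-related.
So F validates K, KB, KTB, S5. The strongest is S5.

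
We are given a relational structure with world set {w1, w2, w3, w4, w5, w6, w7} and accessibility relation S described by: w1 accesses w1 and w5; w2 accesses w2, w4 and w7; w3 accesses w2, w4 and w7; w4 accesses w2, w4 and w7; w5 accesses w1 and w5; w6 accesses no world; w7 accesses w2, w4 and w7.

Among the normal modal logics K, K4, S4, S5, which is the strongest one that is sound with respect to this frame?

K4

Transitive (axiom 4): yes — every two-step S-path is closed by a direct edge.
Reflexive (axiom T): no — w3 is not related to itself.
Euclidean (axiom 5): yes — any two successors of a common world are S-related.
So F validates K, K4; S4 would additionally require S to be reflexive. The strongest is K4.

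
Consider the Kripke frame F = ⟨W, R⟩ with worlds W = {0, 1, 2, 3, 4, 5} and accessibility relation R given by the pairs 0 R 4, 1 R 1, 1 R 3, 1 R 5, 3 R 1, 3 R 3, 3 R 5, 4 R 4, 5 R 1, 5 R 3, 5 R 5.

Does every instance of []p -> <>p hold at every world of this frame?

The schema D characterises exactly the serial frames.
Serial: no — 2 has no R-successor.

No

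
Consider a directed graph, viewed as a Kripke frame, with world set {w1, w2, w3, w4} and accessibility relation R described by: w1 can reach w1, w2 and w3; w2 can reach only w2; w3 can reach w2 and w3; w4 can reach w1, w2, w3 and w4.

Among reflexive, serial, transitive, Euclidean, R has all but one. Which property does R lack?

Euclidean

Reflexive: yes — every world is R-related to itself.
Serial: yes — every world has a successor (e.g. w1 R w1).
Transitive: yes — every two-step R-path is closed by a direct edge.
Euclidean: no — w1 R w2 and w1 R w3, but not w2 R w3.
Only Euclidean fails.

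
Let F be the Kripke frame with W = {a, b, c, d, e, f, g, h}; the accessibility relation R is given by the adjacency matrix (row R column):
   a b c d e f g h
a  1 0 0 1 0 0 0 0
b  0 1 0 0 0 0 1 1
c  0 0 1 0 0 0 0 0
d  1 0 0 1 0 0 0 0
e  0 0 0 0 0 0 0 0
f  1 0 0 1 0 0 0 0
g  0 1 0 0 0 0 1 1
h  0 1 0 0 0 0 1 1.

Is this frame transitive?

Yes

Transitive: yes — every two-step R-path is closed by a direct edge.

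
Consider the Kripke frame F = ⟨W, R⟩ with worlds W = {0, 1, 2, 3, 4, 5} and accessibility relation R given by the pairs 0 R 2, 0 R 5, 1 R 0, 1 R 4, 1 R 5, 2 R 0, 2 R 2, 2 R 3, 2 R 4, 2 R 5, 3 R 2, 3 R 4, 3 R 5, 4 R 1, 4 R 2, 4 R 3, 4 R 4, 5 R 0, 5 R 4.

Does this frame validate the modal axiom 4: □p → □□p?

By correspondence theory, 4 is valid on a frame iff R is transitive.
Transitive: no — 0 R 2 and 2 R 3, but not 0 R 3.

No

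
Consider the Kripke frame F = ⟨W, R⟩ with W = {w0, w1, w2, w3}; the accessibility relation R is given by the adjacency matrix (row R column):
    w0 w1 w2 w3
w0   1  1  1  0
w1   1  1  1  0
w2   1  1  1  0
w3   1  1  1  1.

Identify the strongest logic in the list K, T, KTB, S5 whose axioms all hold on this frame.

T

Reflexive (axiom T): yes — every world is R-related to itself.
Symmetric (axiom B): no — w3 R w0 but not w0 R w3.
Euclidean (axiom 5): no — w3 R w0 and w3 R w3, but not w0 R w3.
So F validates K, T; KTB would additionally require R to be symmetric. The strongest is T.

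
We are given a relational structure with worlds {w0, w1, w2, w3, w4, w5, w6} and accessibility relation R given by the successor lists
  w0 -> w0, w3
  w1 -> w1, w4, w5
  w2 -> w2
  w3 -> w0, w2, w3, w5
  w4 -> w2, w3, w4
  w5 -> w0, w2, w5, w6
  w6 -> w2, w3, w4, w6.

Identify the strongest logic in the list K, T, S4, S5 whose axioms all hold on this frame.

Reflexive (axiom T): yes — every world is R-related to itself.
Transitive (axiom 4): no — w0 R w3 and w3 R w2, but not w0 R w2.
Euclidean (axiom 5): no — w1 R w4 and w1 R w5, but not w4 R w5.
So F validates K, T; S4 would additionally require R to be transitive. The strongest is T.

T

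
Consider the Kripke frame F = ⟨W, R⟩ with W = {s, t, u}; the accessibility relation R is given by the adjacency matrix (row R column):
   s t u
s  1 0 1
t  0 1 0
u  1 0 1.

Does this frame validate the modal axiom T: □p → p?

By correspondence theory, T is valid on a frame iff R is reflexive.
Reflexive: yes — every world is R-related to itself.

Yes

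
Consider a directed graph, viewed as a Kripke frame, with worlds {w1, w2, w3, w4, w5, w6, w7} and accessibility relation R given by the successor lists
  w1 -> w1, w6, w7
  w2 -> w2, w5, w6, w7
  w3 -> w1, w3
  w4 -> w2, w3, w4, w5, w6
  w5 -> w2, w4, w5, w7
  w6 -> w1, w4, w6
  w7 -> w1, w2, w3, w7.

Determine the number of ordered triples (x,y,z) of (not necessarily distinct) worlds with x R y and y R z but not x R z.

Enumerating: (w1,w6,w4), (w1,w7,w2), (w1,w7,w3), (w2,w5,w4), (w2,w6,w1), (w2,w6,w4), (w2,w7,w1), (w2,w7,w3), (w3,w1,w6), (w3,w1,w7), (w4,w2,w7), (w4,w3,w1), … and 14 more.
Total: 26.

26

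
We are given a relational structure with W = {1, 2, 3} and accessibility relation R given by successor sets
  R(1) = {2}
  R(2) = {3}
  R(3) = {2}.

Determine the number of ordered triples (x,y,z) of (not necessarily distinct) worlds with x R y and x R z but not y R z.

Enumerating: (1,2,2), (2,3,3), (3,2,2).

3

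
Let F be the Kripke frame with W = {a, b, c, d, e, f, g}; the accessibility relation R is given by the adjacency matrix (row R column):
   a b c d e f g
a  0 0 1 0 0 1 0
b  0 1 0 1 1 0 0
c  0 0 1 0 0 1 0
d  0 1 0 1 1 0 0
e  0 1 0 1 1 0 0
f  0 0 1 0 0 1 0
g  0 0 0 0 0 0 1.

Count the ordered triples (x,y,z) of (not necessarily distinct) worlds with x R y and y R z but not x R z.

0

R is transitive; there are no such tuples.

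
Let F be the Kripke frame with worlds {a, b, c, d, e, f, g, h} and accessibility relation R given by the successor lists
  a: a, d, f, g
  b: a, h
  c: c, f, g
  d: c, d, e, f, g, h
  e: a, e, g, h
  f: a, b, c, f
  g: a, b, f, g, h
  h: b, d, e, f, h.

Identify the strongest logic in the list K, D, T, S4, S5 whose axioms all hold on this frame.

D

Serial (axiom D): yes — every world has a successor (e.g. a R a).
Reflexive (axiom T): no — b is not related to itself.
Transitive (axiom 4): no — a R d and d R c, but not a R c.
Euclidean (axiom 5): no — a R f and a R d, but not f R d.
So F validates K, D; T would additionally require R to be reflexive. The strongest is D.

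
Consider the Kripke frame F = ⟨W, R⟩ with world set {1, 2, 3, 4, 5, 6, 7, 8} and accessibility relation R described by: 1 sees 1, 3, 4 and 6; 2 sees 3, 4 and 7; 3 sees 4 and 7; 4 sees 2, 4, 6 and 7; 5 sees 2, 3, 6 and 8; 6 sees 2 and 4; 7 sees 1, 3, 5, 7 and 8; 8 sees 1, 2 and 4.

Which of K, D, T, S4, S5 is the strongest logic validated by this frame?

Serial (axiom D): yes — every world has a successor (e.g. 1 R 1).
Reflexive (axiom T): no — 2 is not related to itself.
Transitive (axiom 4): no — 1 R 3 and 3 R 7, but not 1 R 7.
Euclidean (axiom 5): no — 1 R 3 and 1 R 6, but not 3 R 6.
So F validates K, D; T would additionally require R to be reflexive. The strongest is D.

D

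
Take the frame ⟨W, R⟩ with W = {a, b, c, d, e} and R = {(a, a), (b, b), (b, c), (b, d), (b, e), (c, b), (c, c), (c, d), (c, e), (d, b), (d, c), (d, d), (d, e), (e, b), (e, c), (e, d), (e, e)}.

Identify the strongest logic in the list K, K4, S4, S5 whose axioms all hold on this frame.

Transitive (axiom 4): yes — every two-step R-path is closed by a direct edge.
Reflexive (axiom T): yes — every world is R-related to itself.
Euclidean (axiom 5): yes — any two successors of a common world are R-related.
So F validates K, K4, S4, S5. The strongest is S5.

S5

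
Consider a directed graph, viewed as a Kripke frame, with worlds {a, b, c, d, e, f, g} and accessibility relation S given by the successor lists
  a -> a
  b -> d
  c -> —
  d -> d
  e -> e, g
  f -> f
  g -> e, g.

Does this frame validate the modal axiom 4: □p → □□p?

Yes

By correspondence theory, 4 is valid on a frame iff S is transitive.
Transitive: yes — every two-step S-path is closed by a direct edge.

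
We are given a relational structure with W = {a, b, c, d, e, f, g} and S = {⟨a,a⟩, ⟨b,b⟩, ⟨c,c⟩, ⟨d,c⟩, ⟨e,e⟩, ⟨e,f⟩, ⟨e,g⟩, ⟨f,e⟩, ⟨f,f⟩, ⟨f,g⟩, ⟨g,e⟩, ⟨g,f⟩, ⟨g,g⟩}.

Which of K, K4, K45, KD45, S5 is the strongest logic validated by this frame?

Transitive (axiom 4): yes — every two-step S-path is closed by a direct edge.
Euclidean (axiom 5): yes — any two successors of a common world are S-related.
Serial (axiom D): yes — every world has a successor (e.g. a S a).
Reflexive (axiom T): no — d is not related to itself.
So F validates K, K4, K45, KD45; S5 would additionally require S to be reflexive. The strongest is KD45.

KD45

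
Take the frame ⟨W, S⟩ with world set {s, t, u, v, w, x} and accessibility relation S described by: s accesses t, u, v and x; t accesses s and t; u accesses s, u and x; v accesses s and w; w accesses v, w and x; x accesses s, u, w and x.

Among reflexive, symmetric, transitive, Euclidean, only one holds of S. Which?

symmetric

Reflexive: no — s is not related to itself.
Symmetric: yes — every pair in S has its reverse in S.
Transitive: no — s S v and v S w, but not s S w.
Euclidean: no — s S t and s S u, but not t S u.
Only symmetric holds.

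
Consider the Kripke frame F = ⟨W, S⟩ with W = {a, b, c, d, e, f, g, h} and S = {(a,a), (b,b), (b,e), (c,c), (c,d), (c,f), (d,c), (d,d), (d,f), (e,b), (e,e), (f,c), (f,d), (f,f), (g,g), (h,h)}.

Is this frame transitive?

Transitive: yes — every two-step S-path is closed by a direct edge.

Yes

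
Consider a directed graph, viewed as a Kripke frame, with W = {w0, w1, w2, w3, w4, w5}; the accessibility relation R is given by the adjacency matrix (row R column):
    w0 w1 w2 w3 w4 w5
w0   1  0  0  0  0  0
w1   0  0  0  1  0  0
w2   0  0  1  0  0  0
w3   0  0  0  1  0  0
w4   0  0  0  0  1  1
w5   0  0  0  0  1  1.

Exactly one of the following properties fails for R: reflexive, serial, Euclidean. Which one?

reflexive

Reflexive: no — w1 is not related to itself.
Serial: yes — every world has a successor (e.g. w0 R w0).
Euclidean: yes — any two successors of a common world are R-related.
Only reflexive fails.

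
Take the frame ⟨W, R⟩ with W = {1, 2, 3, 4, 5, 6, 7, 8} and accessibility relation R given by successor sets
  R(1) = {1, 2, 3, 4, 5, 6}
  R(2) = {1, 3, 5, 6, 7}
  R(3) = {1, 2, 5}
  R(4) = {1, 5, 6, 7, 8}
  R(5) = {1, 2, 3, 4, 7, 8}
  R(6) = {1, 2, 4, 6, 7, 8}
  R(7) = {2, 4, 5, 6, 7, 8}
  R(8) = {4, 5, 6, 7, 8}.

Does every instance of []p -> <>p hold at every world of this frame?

Yes

By correspondence theory, D is valid on a frame iff R is serial.
Serial: yes — every world has a successor (e.g. 1 R 1).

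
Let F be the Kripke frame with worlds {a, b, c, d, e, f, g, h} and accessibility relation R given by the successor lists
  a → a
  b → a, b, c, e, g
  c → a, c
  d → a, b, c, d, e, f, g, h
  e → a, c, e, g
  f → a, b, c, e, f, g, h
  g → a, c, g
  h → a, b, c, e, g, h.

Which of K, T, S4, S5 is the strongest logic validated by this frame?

S4

Reflexive (axiom T): yes — every world is R-related to itself.
Transitive (axiom 4): yes — every two-step R-path is closed by a direct edge.
Euclidean (axiom 5): no — b R a and b R c, but not a R c.
So F validates K, T, S4; S5 would additionally require R to be Euclidean. The strongest is S4.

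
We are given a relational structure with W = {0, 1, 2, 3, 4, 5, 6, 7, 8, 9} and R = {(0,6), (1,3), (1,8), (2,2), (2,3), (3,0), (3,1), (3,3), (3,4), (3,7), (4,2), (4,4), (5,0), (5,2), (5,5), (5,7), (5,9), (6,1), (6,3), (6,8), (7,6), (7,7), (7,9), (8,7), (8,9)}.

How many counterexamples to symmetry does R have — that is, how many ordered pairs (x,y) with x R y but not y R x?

18

Enumerating: (0,6), (1,8), (2,3), (3,0), (3,4), (3,7), (4,2), (5,0), (5,2), (5,7), (5,9), (6,1), (6,3), (6,8), (7,6), (7,9), (8,7), (8,9).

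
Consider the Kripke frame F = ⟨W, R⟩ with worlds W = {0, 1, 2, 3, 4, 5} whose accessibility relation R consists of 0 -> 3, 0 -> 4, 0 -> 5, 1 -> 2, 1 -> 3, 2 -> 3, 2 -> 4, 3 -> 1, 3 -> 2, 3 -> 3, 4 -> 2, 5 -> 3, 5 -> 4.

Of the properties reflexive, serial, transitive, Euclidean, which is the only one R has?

Reflexive: no — 0 is not related to itself.
Serial: yes — every world has a successor (e.g. 0 R 3).
Transitive: no — 0 R 3 and 3 R 1, but not 0 R 1.
Euclidean: no — 0 R 3 and 0 R 4, but not 3 R 4.
Only serial holds.

serial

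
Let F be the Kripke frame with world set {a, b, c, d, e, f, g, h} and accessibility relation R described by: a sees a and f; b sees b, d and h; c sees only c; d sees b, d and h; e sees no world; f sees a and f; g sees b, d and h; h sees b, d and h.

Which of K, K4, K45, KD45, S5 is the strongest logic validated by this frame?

Transitive (axiom 4): yes — every two-step R-path is closed by a direct edge.
Euclidean (axiom 5): yes — any two successors of a common world are R-related.
Serial (axiom D): no — e has no R-successor.
Reflexive (axiom T): no — e is not related to itself.
So F validates K, K4, K45; KD45 would additionally require R to be serial. The strongest is K45.

K45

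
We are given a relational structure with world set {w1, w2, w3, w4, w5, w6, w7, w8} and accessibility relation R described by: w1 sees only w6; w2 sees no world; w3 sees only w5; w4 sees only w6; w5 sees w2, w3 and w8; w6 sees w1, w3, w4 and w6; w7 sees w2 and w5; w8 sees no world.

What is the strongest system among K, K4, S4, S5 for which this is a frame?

K

Transitive (axiom 4): no — w1 R w6 and w6 R w3, but not w1 R w3.
Reflexive (axiom T): no — w1 is not related to itself.
Euclidean (axiom 5): no — w5 R w2 and w5 R w3, but not w2 R w3.
So F validates K; K4 would additionally require R to be transitive. The strongest is K.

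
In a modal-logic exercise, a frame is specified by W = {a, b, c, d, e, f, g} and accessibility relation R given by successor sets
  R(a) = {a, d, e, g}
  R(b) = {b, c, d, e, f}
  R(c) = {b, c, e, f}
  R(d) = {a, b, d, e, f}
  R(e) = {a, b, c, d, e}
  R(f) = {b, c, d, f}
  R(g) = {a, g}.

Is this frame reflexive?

Yes

Reflexive: yes — every world is R-related to itself.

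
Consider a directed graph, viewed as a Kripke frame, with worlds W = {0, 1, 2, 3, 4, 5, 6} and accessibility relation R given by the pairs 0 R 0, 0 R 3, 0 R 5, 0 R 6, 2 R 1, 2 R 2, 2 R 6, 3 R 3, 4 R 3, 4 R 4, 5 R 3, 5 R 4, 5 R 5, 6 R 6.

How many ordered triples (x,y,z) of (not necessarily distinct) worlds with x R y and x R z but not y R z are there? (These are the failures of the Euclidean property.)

Enumerating: (0,3,0), (0,3,5), (0,3,6), (0,5,0), (0,5,6), (0,6,0), (0,6,3), (0,6,5), (2,1,1), (2,1,2), (2,1,6), (2,6,1), (2,6,2), (4,3,4), (5,3,4), (5,3,5), (5,4,5).

17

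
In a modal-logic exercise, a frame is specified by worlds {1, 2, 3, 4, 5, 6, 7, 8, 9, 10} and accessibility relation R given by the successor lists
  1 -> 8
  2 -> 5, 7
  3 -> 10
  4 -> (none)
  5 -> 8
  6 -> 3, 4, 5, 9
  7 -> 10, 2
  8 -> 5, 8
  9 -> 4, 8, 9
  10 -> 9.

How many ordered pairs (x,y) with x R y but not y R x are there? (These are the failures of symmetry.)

11

Enumerating: (1,8), (10,9), (2,5), (3,10), (6,3), (6,4), (6,5), (6,9), (7,10), (9,4), (9,8).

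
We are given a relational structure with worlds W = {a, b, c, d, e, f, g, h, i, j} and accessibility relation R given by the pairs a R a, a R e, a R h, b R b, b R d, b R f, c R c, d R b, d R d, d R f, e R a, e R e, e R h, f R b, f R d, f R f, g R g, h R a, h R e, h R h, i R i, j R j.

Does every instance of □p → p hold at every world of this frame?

Yes

By correspondence theory, T is valid on a frame iff R is reflexive.
Reflexive: yes — every world is R-related to itself.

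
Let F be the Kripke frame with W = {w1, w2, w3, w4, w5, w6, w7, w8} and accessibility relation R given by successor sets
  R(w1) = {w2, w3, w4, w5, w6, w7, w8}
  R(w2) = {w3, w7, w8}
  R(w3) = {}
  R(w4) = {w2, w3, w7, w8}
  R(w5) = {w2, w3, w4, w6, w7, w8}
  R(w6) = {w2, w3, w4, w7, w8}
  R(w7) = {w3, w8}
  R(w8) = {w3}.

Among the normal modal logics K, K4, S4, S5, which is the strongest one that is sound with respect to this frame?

Transitive (axiom 4): yes — every two-step R-path is closed by a direct edge.
Reflexive (axiom T): no — w1 is not related to itself.
Euclidean (axiom 5): no — w1 R w2 and w1 R w4, but not w2 R w4.
So F validates K, K4; S4 would additionally require R to be reflexive. The strongest is K4.

K4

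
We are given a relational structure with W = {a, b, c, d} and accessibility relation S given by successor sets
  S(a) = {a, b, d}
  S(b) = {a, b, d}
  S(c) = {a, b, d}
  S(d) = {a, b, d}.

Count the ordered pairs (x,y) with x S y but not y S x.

Enumerating: (c,a), (c,b), (c,d).

3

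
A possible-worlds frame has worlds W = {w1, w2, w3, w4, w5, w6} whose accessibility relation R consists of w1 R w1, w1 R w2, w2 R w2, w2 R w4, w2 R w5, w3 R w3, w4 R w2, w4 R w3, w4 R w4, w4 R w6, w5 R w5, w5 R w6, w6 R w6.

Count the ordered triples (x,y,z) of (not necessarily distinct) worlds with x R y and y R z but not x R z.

6

Enumerating: (w1,w2,w4), (w1,w2,w5), (w2,w4,w3), (w2,w4,w6), (w2,w5,w6), (w4,w2,w5).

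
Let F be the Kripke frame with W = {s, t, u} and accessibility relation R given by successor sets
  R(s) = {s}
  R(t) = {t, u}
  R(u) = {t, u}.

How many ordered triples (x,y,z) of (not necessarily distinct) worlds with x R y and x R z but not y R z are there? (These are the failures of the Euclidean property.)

R is Euclidean; there are no such tuples.

0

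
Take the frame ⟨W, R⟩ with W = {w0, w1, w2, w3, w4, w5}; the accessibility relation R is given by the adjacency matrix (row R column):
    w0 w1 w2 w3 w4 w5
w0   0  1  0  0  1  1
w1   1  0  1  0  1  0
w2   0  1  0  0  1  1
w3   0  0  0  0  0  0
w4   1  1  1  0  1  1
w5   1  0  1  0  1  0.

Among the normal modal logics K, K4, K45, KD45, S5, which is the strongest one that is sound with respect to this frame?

Transitive (axiom 4): no — w0 R w1 and w1 R w2, but not w0 R w2.
Euclidean (axiom 5): no — w0 R w1 and w0 R w5, but not w1 R w5.
Serial (axiom D): no — w3 has no R-successor.
Reflexive (axiom T): no — w0 is not related to itself.
So F validates K; K4 would additionally require R to be transitive. The strongest is K.

K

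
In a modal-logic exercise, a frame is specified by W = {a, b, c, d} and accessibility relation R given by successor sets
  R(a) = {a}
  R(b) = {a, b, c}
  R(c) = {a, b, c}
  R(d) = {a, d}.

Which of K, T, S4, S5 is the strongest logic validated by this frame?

S4

Reflexive (axiom T): yes — every world is R-related to itself.
Transitive (axiom 4): yes — every two-step R-path is closed by a direct edge.
Euclidean (axiom 5): no — b R a and b R c, but not a R c.
So F validates K, T, S4; S5 would additionally require R to be Euclidean. The strongest is S4.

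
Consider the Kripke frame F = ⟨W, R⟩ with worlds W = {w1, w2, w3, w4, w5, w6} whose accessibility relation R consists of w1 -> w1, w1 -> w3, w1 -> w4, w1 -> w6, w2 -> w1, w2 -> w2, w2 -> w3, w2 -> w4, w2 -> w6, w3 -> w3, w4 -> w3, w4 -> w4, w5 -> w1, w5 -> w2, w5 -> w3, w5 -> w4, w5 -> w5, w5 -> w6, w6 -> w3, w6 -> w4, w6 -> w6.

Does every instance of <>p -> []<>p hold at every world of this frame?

No

The schema 5 characterises exactly the Euclidean frames.
Euclidean: no — w1 R w3 and w1 R w4, but not w3 R w4.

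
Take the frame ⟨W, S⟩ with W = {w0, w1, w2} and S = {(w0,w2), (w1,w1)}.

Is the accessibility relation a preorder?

No

Reflexive: no — w0 is not related to itself.
Transitive: yes — every two-step S-path is closed by a direct edge.
So S is not a preorder.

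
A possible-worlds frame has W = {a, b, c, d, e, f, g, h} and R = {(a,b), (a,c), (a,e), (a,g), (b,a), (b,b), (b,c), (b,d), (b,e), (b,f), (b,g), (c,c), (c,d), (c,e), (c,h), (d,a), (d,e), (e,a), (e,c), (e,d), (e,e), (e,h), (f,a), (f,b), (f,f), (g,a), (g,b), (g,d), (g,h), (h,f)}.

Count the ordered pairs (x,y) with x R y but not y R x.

12

Enumerating: (a,c), (b,c), (b,d), (b,e), (c,d), (c,h), (d,a), (e,h), (f,a), (g,d), (g,h), (h,f).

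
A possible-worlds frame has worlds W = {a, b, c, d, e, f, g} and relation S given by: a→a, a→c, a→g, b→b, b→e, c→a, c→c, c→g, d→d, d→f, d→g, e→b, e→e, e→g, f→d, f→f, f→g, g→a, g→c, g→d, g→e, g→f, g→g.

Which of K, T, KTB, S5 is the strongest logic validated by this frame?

Reflexive (axiom T): yes — every world is S-related to itself.
Symmetric (axiom B): yes — every pair in S has its reverse in S.
Euclidean (axiom 5): no — e S b and e S g, but not b S g.
So F validates K, T, KTB; S5 would additionally require S to be Euclidean. The strongest is KTB.

KTB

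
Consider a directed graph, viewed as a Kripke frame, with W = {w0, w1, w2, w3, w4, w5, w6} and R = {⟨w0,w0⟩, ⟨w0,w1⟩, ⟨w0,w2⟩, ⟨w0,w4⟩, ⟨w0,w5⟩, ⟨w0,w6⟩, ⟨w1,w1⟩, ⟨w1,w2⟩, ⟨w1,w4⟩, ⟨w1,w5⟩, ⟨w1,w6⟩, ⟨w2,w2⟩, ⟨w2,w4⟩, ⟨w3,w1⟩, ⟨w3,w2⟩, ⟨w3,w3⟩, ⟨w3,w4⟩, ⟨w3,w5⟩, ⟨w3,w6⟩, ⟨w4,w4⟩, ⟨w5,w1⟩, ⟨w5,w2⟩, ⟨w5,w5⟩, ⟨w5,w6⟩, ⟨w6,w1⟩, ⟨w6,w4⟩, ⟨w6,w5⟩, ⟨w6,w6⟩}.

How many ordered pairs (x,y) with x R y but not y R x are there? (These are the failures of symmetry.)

15

Enumerating: (w0,w1), (w0,w2), (w0,w4), (w0,w5), (w0,w6), (w1,w2), (w1,w4), (w2,w4), (w3,w1), (w3,w2), (w3,w4), (w3,w5), (w3,w6), (w5,w2), (w6,w4).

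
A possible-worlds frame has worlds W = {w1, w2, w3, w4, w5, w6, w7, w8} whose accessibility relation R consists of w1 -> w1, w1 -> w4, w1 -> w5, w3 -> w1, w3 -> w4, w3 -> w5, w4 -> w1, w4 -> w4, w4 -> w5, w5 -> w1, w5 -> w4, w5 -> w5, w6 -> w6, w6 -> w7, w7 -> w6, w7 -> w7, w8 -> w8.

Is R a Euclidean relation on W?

Yes

Euclidean: yes — any two successors of a common world are R-related.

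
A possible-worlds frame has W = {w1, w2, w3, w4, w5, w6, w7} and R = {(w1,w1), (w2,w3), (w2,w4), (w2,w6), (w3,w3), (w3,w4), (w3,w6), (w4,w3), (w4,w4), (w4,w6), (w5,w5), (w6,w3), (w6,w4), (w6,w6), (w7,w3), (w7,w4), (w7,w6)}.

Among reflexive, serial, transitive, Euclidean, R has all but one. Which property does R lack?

reflexive

Reflexive: no — w2 is not related to itself.
Serial: yes — every world has a successor (e.g. w1 R w1).
Transitive: yes — every two-step R-path is closed by a direct edge.
Euclidean: yes — any two successors of a common world are R-related.
Only reflexive fails.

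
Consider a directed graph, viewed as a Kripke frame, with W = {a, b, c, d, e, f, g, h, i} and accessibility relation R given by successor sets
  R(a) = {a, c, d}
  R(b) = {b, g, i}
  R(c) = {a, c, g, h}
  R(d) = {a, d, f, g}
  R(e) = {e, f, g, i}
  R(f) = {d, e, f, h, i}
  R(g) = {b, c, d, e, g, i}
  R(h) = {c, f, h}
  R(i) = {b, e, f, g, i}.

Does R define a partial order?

No

Reflexive: yes — every world is R-related to itself.
Transitive: no — a R c and c R g, but not a R g.
Antisymmetric: no — a R c and c R a with a ≠ c.
So R is not a partial order.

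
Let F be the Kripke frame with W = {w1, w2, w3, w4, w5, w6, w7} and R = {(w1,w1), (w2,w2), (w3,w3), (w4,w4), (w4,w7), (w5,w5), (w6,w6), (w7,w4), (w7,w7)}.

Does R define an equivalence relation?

Reflexive: yes — every world is R-related to itself.
Symmetric: yes — every pair in R has its reverse in R.
Transitive: yes — every two-step R-path is closed by a direct edge.
So R is an equivalence relation.

Yes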